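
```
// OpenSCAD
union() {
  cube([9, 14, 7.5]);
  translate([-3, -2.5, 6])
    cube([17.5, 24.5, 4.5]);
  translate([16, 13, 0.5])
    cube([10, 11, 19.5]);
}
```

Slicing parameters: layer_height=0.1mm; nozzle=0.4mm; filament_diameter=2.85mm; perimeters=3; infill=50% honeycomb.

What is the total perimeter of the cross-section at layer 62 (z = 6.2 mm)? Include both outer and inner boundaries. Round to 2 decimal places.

126.00 mm

At z = 6.2 mm: the 9×14 cube contributes its full rectangle (perimeter 46.00 mm); the cube at (-3, -2.5) is present — its section is the full 17.5×24.5 rectangle (perimeter 84.00 mm); the cube at (16, 13) (footprint 10×11) is included at this height (perimeter 42.00 mm); Taking the union: the regions partially overlap (shared area 126.00 mm²), so the edge portions inside another operand are dropped and the merged outline is re-measured after clipping — boundary = 126.00 mm. Overall, the cross-section has 2 separate islands. Total boundary length (outer) = 126.00 mm.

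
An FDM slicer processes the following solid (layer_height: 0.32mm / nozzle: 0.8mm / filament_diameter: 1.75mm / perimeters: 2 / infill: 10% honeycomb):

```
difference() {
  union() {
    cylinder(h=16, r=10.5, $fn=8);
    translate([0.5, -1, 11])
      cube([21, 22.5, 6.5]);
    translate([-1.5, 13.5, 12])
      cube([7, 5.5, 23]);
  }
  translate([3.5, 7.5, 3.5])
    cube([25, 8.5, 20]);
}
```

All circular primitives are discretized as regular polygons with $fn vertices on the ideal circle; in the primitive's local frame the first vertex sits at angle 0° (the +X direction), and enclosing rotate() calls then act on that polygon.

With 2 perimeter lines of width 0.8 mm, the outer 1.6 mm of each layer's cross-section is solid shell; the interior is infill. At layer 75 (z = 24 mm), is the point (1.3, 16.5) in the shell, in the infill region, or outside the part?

At z = 24 mm: the cylinder is absent (z outside [0, 16]); the cube at (0.5, -1) is absent (z outside [11, 17.5]); the 7×5.5 cube at (-1.5, 13.5) contributes its full rectangle; Taking the union: only the 7×5.5 cube at (-1.5, 13.5) is present, so the union is just that shape — 1 connected region; the cube at (3.5, 7.5) is absent (z outside [3.5, 23.5]); After the difference (first − rest): none of the subtracted shapes is present at this height, so that combined region is unchanged — 1 connected region. Overall, the cross-section is a single solid region. The nearest boundary edge runs (5.50, 19.00)→(-1.50, 19.00); distance from the point to it = 2.50 mm. The point is inside the cross-section and 2.50 mm from the nearest boundary — more than the 1.6 mm shell width (2 × 0.8), so it's in the infill interior.

infill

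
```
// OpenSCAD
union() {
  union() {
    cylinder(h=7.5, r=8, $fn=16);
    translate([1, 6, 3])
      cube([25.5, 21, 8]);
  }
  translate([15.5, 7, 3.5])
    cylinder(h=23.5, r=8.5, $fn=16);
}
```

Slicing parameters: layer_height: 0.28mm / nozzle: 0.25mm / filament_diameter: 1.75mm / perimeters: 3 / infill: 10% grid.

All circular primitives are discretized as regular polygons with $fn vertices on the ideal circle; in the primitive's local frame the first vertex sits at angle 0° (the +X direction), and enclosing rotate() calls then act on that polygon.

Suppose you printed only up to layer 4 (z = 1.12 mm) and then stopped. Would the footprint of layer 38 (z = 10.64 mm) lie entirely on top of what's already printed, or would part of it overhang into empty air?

Compare the two slices. At z = 1.12: the cylinder: section is a regular 16-gon, circumradius r=8 (area = (16/2)·8.000²·sin(360°/16) = 195.93 mm²); the cube at (1, 6) is not intersected at this z (z outside [3, 11]); Merging all regions: only the r=8 cylinder is present, so the union is just that shape — area = 195.93 mm²; the cylinder at (15.5, 7) is absent (z outside [3.5, 27]); Taking the union: only the result so far is present, so the union is just that shape — area = 195.93 mm². At z = 10.64: the cylinder is not intersected at this z (z outside [0, 7.5]); the 25.5×21 cube at (1, 6) contributes its full rectangle (area 535.50 mm²); Taking the union: only the 25.5×21 cube at (1, 6) is present, so the union is just that shape — area = 535.50 mm²; the r=8.5 cylinder at (15.5, 7) gives a regular 16-gon of circumradius 8.5 (constant along its height) (area = (16/2)·8.500²·sin(360°/16) = 221.19 mm²); Merging all regions: the regions partially overlap — summed areas 756.69 mm² minus the doubly-counted overlap 127.40 mm² gives 629.29 mm² — area = 629.29 mm². Checking containment: at z = 10.64 the cross-section extends beyond the z = 1.12 cross-section by about 624.56 mm².

part overhangs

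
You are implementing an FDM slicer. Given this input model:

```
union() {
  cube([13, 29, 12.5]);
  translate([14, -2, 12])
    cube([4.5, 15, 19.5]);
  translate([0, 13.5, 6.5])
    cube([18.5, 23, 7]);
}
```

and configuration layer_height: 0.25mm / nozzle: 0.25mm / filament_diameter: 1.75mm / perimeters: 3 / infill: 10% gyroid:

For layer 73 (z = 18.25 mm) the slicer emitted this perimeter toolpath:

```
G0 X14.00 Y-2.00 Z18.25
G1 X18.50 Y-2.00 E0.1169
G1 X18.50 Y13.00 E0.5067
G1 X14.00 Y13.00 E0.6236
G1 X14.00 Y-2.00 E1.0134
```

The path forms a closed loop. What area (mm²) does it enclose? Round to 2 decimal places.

Apply the shoelace formula to the sequence of (X, Y) vertices; enclosed area = 67.50 mm².

67.50 mm²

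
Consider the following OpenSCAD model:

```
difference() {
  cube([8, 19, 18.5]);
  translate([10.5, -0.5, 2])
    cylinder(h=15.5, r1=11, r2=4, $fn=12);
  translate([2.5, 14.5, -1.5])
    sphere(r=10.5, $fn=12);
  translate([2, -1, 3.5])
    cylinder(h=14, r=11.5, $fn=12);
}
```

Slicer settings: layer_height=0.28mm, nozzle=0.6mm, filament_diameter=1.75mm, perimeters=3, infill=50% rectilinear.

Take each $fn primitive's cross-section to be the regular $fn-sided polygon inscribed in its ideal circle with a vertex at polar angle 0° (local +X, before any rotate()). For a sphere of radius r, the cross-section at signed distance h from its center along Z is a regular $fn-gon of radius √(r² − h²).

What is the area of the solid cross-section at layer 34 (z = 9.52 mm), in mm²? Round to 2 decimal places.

73.38 mm²

At z = 9.52 mm: the cube (footprint 8×19) is included at this height (area 152.00 mm²); the cone at (10.5, -0.5) contributes a regular 12-gon of circumradius 7.604 (interpolated between r1=11 and r2=4 at t=0.485) (area = (12/2)·7.604²·sin(360°/12) = 173.46 mm²); the sphere at (2.5, 14.5) does not reach this height (|z−center|=11.020 > r=10.5); the cylinder at (2, -1): section is a regular 12-gon, circumradius r=11.5 (area = (12/2)·11.500²·sin(360°/12) = 396.75 mm²); Taking the first minus the rest: starting from the 8×19 cube (152.00 mm²), the cone at (10.5, -0.5) partially overlaps it — only the 22.67 mm² overlap (of its 173.46 mm²) is removed, clipping the outline; the r=11.5 cylinder at (2, -1) partially overlaps it — only the 55.94 mm² overlap (of its 396.75 mm²) is removed, clipping the outline — area = 73.38 mm². Overall, the cross-section is a single solid region. Net area = 73.38 mm².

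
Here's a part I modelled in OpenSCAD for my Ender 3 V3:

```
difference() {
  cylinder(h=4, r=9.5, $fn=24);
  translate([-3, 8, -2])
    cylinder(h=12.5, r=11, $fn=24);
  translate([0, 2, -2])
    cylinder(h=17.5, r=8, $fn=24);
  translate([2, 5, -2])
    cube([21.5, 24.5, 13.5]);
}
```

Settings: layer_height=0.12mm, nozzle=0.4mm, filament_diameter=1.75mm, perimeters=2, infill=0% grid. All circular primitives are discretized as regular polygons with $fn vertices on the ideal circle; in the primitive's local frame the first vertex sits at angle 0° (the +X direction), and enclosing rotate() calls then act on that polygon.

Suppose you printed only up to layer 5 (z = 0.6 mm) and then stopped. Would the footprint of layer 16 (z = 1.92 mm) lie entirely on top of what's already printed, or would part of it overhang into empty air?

entirely on top

Compare the two slices. At z = 0.6: the cylinder: section is a regular 24-gon, circumradius r=9.5 (area = (24/2)·9.500²·sin(360°/24) = 280.30 mm²); the r=11 cylinder at (-3, 8) contributes a regular 24-gon of circumradius 11 (area = (24/2)·11.000²·sin(360°/24) = 375.81 mm²); the r=8 cylinder at (0, 2) gives a regular 24-gon of circumradius 8 (constant along its height) (area = (24/2)·8.000²·sin(360°/24) = 198.77 mm²); the cube at (2, 5) (footprint 21.5×24.5) is included at this height (area 526.75 mm²); Taking the first minus the rest: starting from the r=9.5 cylinder (280.30 mm²), the r=11 cylinder at (-3, 8) partially overlaps it — only the 156.28 mm² overlap (of its 375.81 mm²) is removed, clipping the outline; the r=8 cylinder at (0, 2) partially overlaps it — only the 49.00 mm² overlap (of its 198.77 mm²) is removed, clipping the outline; the 21.5×24.5 cube at (2, 5) partially overlaps it — only the 0.11 mm² overlap (of its 526.75 mm²) is removed, clipping the outline — area = 74.92 mm². At z = 1.92: the r=9.5 cylinder gives a regular 24-gon of circumradius 9.5 (constant along its height) (area = (24/2)·9.500²·sin(360°/24) = 280.30 mm²); the r=11 cylinder at (-3, 8) gives a regular 24-gon of circumradius 11 (constant along its height) (area = (24/2)·11.000²·sin(360°/24) = 375.81 mm²); the r=8 cylinder at (0, 2) gives a regular 24-gon of circumradius 8 (constant along its height) (area = (24/2)·8.000²·sin(360°/24) = 198.77 mm²); the cube at (2, 5) is present — its section is the full 21.5×24.5 rectangle (area 526.75 mm²); Subtracting the remaining from the first: starting from the r=9.5 cylinder (280.30 mm²), the r=11 cylinder at (-3, 8) partially overlaps it — only the 156.28 mm² overlap (of its 375.81 mm²) is removed, clipping the outline; the r=8 cylinder at (0, 2) partially overlaps it — only the 49.00 mm² overlap (of its 198.77 mm²) is removed, clipping the outline; the 21.5×24.5 cube at (2, 5) partially overlaps it — only the 0.11 mm² overlap (of its 526.75 mm²) is removed, clipping the outline — area = 74.92 mm². Checking containment: the cross-section at z = 1.92 is a subset of the cross-section at z = 0.6.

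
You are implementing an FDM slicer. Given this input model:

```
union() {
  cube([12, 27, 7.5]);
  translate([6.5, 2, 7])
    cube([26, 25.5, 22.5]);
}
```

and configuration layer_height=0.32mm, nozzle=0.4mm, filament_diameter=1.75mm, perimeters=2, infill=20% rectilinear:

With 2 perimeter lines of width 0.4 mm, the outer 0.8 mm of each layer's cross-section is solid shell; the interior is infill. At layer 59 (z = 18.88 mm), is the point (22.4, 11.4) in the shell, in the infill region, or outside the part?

infill

At z = 18.88 mm: the cube does not reach this height (z outside [0, 7.5]); the 26×25.5 cube at (6.5, 2) contributes its full rectangle; Combining (union): only the 26×25.5 cube at (6.5, 2) is present, so the union is just that shape — 1 connected region. Overall, the cross-section is a single solid region. The nearest boundary edge runs (6.50, 2.00)→(32.50, 2.00); distance from the point to it = 9.40 mm. The point is inside the cross-section and 9.40 mm from the nearest boundary — more than the 0.8 mm shell width (2 × 0.4), so it's in the infill interior.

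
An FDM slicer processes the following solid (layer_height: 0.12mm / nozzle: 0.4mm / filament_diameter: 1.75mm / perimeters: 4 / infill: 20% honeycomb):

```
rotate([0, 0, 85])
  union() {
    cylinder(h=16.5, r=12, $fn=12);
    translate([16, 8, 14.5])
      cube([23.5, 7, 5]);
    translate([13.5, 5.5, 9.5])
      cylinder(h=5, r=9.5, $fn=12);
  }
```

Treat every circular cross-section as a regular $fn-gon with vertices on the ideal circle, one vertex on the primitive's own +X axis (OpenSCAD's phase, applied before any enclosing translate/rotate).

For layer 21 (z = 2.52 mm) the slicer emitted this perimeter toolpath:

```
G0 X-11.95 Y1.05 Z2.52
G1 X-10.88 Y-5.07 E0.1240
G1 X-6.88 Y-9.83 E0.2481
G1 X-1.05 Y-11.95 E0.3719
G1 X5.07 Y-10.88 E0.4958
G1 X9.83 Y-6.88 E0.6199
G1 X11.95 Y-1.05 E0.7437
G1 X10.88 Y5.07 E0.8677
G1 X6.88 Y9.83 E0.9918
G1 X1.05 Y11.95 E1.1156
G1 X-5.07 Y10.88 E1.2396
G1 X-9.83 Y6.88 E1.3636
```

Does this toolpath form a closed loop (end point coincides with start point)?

no

Start point (G0): (-11.95, 1.05). End point (last G1): the path does not return to the start — open.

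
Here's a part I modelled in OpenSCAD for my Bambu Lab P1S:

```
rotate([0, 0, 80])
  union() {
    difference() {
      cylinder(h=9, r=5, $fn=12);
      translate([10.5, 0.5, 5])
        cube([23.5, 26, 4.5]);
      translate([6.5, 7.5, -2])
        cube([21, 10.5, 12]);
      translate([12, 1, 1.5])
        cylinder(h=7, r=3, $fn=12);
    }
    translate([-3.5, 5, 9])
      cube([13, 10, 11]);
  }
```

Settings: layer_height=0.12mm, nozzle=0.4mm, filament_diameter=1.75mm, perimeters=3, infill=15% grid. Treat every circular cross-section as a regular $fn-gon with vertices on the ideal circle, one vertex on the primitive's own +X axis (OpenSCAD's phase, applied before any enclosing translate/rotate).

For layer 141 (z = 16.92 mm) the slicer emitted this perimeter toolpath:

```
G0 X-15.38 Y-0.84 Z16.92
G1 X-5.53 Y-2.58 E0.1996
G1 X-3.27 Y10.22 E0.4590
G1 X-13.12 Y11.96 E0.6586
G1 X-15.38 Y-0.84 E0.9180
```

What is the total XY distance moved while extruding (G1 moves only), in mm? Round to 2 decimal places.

46.00 mm

Sum the Euclidean lengths of each G1 segment: total = 46.00 mm.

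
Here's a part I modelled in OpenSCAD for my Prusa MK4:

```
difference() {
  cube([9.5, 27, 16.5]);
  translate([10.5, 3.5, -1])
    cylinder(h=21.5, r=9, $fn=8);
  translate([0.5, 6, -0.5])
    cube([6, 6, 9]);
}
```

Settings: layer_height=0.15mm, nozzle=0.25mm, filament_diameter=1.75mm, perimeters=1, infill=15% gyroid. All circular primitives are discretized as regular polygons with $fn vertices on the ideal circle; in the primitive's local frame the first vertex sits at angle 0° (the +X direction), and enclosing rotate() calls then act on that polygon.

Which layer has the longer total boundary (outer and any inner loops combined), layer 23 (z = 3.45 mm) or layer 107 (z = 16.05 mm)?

layer 23 (z = 3.45 mm)

Layer 23 (z = 3.45): the 9.5×27 cube contributes its full rectangle (perimeter 73.00 mm); the r=9 cylinder at (10.5, 3.5) gives a regular 8-gon of circumradius 9 (constant along its height) (perimeter = 2·8·9.000·sin(180°/8) = 55.11 mm); the cube at (0.5, 6) is present — its section is the full 6×6 rectangle (perimeter 24.00 mm); Taking the first minus the rest: starting from the 9.5×27 cube, the r=9 cylinder at (10.5, 3.5) partially overlaps it — only the 73.95 mm² overlap (of its 229.10 mm²) is removed, clipping the outline; the 6×6 cube at (0.5, 6) partially overlaps it — only the 22.62 mm² overlap (of its 36.00 mm²) is removed, clipping the outline — boundary = 79.30 mm. So its perimeter = 79.30 mm. Layer 107 (z = 16.05): the cube is present — its section is the full 9.5×27 rectangle (perimeter 73.00 mm); the r=9 cylinder at (10.5, 3.5) contributes a regular 8-gon of circumradius 9 (perimeter = 2·8·9.000·sin(180°/8) = 55.11 mm); the cube at (0.5, 6) does not reach this height (z outside [-0.5, 8.5]); Taking the first minus the rest: starting from the 9.5×27 cube, the r=9 cylinder at (10.5, 3.5) partially overlaps it — only the 73.95 mm² overlap (of its 229.10 mm²) is removed, clipping the outline — boundary = 70.85 mm. So its perimeter = 70.85 mm. Layer 23 is larger (79.30 vs 70.85 mm).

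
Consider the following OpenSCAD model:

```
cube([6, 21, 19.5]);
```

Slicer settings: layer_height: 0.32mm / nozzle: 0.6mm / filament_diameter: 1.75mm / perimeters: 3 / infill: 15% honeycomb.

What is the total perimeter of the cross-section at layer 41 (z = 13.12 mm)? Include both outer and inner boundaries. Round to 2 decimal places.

54.00 mm

At z = 13.12 mm: the 6×21 cube contributes its full rectangle (perimeter 54.00 mm). Overall, the cross-section is a single solid region. Total boundary length (outer) = 54.00 mm.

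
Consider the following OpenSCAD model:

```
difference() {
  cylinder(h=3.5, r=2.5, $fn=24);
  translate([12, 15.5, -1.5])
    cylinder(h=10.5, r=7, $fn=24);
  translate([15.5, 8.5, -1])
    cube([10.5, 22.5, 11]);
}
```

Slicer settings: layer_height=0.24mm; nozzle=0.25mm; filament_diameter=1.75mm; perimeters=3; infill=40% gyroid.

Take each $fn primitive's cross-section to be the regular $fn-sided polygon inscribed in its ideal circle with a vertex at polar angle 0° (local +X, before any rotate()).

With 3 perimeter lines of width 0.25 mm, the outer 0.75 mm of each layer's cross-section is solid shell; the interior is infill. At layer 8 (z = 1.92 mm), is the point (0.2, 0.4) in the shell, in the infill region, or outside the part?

infill

At z = 1.92 mm: the r=2.5 cylinder gives a regular 24-gon of circumradius 2.5 (constant along its height); the cylinder at (12, 15.5): section is a regular 24-gon, circumradius r=7; the cube at (15.5, 8.5) is present — its section is the full 10.5×22.5 rectangle; Taking the first minus the rest: starting from the r=2.5 cylinder, the r=7 cylinder at (12, 15.5) misses the remaining region (no effect); the 10.5×22.5 cube at (15.5, 8.5) misses the remaining region (no effect) — 1 connected region. Overall, the cross-section is a single solid region. The nearest boundary edge runs (0.65, 2.41)→(1.25, 2.17); distance from the point to it = 2.03 mm. The point is inside the cross-section and 2.03 mm from the nearest boundary — more than the 0.75 mm shell width (3 × 0.25), so it's in the infill interior.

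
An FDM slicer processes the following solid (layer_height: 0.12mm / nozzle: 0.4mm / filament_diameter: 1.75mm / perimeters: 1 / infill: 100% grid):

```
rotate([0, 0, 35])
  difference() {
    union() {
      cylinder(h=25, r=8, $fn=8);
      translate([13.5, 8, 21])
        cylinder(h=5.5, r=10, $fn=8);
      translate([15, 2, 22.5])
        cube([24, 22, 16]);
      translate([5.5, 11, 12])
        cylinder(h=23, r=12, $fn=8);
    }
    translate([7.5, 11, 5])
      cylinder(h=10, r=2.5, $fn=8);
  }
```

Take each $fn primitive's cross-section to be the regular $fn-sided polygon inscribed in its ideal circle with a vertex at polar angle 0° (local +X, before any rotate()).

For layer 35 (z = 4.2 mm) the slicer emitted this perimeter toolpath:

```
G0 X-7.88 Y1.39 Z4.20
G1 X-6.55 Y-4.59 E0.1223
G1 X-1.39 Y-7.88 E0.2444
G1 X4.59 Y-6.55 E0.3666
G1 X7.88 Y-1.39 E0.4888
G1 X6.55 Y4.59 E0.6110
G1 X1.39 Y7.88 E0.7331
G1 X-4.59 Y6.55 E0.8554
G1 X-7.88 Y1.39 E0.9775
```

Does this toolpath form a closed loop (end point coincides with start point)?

Start point (G0): (-7.88, 1.39). End point (last G1): the path returns to the start — closed.

yes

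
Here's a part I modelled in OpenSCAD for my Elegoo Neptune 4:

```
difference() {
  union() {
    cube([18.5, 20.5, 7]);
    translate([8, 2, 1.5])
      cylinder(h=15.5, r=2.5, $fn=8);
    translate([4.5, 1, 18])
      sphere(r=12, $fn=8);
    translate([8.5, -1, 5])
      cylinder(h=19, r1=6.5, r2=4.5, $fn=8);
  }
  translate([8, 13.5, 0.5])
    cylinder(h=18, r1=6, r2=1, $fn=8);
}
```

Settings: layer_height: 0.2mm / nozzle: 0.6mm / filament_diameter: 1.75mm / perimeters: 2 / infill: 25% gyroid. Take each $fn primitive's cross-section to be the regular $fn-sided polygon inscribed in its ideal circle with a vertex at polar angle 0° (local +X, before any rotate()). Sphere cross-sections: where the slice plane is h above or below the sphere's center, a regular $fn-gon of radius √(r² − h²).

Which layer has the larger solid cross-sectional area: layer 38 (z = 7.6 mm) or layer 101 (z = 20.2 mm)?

layer 101 (z = 20.2 mm)

Layer 38 (z = 7.6): the cube is absent (z outside [0, 7]); the cylinder at (8, 2): section is a regular 8-gon, circumradius r=2.5 (area = (8/2)·2.500²·sin(360°/8) = 17.68 mm²); the r=12 sphere at (4.5, 1) contributes a regular 8-gon of circumradius √(12²−10.4²) = 5.987 (area = (8/2)·5.987²·sin(360°/8) = 101.37 mm²); the cone at (8.5, -1) (r1=6.5→r2=4.5) has section circumradius 6.226 here — a regular 8-gon (area = (8/2)·6.226²·sin(360°/8) = 109.65 mm²); Combining (union): the regions partially overlap — summed areas 228.70 mm² minus the doubly-counted overlap 72.62 mm² gives 156.08 mm² — area = 156.08 mm²; the cone at (8, 13.5) contributes a regular 8-gon of circumradius 4.028 (interpolated between r1=6 and r2=1 at t=0.394) (area = (8/2)·4.028²·sin(360°/8) = 45.89 mm²); Subtracting the remaining from the first: starting from the result so far (156.08 mm²), the cone at (8, 13.5) misses the remaining region (no effect) — area = 156.08 mm². So its area = 156.08 mm². Layer 101 (z = 20.2): the cube is not intersected at this z (z outside [0, 7]); the cylinder at (8, 2) is not intersected at this z (z outside [1.5, 17]); the r=12 sphere at (4.5, 1) contributes a regular 8-gon of circumradius √(12²−2.2²) = 11.797 (area = (8/2)·11.797²·sin(360°/8) = 393.60 mm²); the cone at (8.5, -1): at t=0.800 of its height the radius interpolates to r₁+(r₂−r₁)t = 4.900, giving a regular 8-gon of that circumradius (area = (8/2)·4.900²·sin(360°/8) = 67.91 mm²); Merging all regions: the cone at (8.5, -1) lies entirely inside the r=12 sphere at (4.5, 1), so the union is just the r=12 sphere at (4.5, 1) — area = 393.60 mm²; the cone at (8, 13.5) is absent (z outside [0.5, 18.5]); Taking the first minus the rest: none of the subtracted shapes is present at this height, so that combined region is unchanged — area = 393.60 mm². So its area = 393.60 mm². Layer 101 is larger (393.60 vs 156.08 mm²).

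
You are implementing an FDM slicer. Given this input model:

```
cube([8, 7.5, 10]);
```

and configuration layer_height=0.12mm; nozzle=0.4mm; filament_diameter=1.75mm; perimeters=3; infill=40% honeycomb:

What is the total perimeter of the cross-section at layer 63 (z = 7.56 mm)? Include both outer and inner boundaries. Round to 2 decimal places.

At z = 7.56 mm: the cube (footprint 8×7.5) is included at this height (perimeter 31.00 mm). Overall, the cross-section is a single solid region. Total boundary length (outer) = 31.00 mm.

31.00 mm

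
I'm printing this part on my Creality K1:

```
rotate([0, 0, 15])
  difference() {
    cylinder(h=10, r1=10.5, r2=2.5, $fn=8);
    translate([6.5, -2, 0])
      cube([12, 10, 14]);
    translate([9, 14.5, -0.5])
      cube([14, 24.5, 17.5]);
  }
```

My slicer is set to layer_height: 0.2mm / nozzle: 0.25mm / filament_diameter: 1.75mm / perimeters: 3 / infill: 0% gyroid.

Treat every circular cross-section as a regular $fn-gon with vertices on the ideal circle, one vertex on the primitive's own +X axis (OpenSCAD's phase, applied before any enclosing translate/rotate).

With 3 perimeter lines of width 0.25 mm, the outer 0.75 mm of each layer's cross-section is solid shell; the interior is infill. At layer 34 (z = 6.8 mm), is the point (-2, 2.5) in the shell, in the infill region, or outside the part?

At z = 6.8 mm: the cone: at t=0.680 of its height the radius interpolates to r₁+(r₂−r₁)t = 5.060, giving a regular 8-gon of that circumradius; the 12×10 cube at (6.5, -2) contributes its full rectangle; the cube at (9, 14.5) is present — its section is the full 14×24.5 rectangle; Subtracting the remaining from the first: starting from the cone, the 12×10 cube at (6.5, -2) misses the remaining region (no effect); the 14×24.5 cube at (9, 14.5) misses the remaining region (no effect) — 1 connected region; (whole slice rotated 15° about Z — lengths, areas and connectivity unchanged). Overall, the cross-section is a single solid region. Undo the 15° rotation: the query point maps to (-1.285, 2.932) in the un-rotated model frame. The nearest boundary edge runs (-3.58, 3.58)→(0.00, 5.06); distance from the point to it = 1.47 mm. The point is inside the cross-section and 1.47 mm from the nearest boundary — more than the 0.75 mm shell width (3 × 0.25), so it's in the infill interior.

infill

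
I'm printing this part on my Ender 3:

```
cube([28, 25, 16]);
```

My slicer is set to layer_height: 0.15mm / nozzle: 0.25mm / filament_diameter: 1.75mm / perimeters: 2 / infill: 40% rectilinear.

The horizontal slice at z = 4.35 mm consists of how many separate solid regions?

1

At z = 4.35 mm: the cube (footprint 28×25) is included at this height. The result has 1 disconnected region.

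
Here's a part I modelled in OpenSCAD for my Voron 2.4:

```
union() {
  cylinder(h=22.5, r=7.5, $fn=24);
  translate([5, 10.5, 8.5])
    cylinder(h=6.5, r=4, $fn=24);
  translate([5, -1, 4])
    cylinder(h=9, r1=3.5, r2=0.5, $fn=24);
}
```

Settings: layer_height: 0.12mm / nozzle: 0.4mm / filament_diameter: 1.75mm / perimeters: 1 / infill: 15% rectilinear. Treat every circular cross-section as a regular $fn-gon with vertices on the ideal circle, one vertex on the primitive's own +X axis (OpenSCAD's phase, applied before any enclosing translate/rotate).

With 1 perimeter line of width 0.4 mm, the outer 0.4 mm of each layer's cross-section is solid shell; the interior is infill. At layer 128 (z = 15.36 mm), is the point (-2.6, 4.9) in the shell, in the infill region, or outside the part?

At z = 15.36 mm: the r=7.5 cylinder contributes a regular 24-gon of circumradius 7.5; the cylinder at (5, 10.5) is absent (z outside [8.5, 15]); the cone at (5, -1) does not reach this height (z outside [4, 13]); Merging all regions: only the r=7.5 cylinder is present, so the union is just that shape — 1 connected region. Overall, the cross-section is a single solid region. The nearest boundary edge runs (-1.94, 7.24)→(-3.75, 6.50); distance from the point to it = 1.91 mm. The point is inside the cross-section and 1.91 mm from the nearest boundary — more than the 0.4 mm shell width (1 × 0.4), so it's in the infill interior.

infill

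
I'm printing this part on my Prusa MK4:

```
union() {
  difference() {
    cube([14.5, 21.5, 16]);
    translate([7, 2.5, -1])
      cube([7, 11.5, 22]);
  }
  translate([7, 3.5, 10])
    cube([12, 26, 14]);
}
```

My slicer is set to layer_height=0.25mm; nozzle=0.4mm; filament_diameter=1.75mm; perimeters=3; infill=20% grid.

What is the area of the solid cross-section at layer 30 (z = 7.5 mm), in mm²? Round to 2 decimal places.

231.25 mm²

At z = 7.5 mm: the cube (footprint 14.5×21.5) is included at this height (area 311.75 mm²); the cube at (7, 2.5) (footprint 7×11.5) is included at this height (area 80.50 mm²); Subtracting the remaining from the first: starting from the 14.5×21.5 cube (311.75 mm²), the 7×11.5 cube at (7, 2.5) lies wholly inside it (removes its full 80.50 mm² and its 37.00 mm outline becomes a hole wall) — area = 231.25 mm²; the cube at (7, 3.5) is absent (z outside [10, 24]); Merging all regions: only the result so far is present, so the union is just that shape — area = 231.25 mm². Overall, the cross-section is one region with 1 hole. Net area = 231.25 mm².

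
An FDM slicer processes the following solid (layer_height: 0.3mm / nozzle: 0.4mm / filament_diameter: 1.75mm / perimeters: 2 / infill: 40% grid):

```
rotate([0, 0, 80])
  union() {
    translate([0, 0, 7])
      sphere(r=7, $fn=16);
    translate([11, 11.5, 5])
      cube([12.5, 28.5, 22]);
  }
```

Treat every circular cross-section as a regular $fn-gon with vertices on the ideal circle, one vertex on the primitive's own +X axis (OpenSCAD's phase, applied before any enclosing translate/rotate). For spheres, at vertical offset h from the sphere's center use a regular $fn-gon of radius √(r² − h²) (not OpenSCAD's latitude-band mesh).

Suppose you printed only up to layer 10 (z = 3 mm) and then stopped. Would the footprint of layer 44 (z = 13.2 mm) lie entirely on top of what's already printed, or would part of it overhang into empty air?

Compare the two slices. At z = 3: the r=7 sphere contributes a regular 16-gon of circumradius √(7²−4²) = 5.745 (area = (16/2)·5.745²·sin(360°/16) = 101.03 mm²); the cube at (11, 11.5) is not intersected at this z (z outside [5, 27]); Taking the union: only the r=7 sphere is present, so the union is just that shape — area = 101.03 mm²; (whole slice rotated 80° about Z — lengths, areas and connectivity unchanged). At z = 13.2: the r=7 sphere contributes a regular 16-gon of circumradius √(7²−6.2²) = 3.250 (area = (16/2)·3.250²·sin(360°/16) = 32.33 mm²); the cube at (11, 11.5) (footprint 12.5×28.5) is included at this height (area 356.25 mm²); Merging all regions: the 2 present regions are separate (no shared area or edge), so areas and boundary lengths simply add and each stays a separate island — area = 388.58 mm²; (rotated 80° about Z; rotation is an isometry so areas/perimeters/island counts are preserved). Checking containment: at z = 13.2 the cross-section extends beyond the z = 3 cross-section by about 356.25 mm².

part overhangs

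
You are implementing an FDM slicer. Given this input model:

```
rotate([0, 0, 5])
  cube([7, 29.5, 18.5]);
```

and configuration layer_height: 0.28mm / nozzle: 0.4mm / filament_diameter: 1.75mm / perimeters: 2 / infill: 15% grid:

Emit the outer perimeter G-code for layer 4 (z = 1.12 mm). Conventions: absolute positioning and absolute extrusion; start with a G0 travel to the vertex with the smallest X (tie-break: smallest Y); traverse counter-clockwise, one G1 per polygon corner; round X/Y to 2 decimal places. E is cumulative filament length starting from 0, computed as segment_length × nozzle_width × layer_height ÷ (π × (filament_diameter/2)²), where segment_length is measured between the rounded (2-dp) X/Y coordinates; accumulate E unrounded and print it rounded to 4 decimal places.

At z = 1.12 mm: the cube is present — its section is the full 7×29.5 rectangle; (rotated 5° about Z; rotation is an isometry so areas/perimeters/island counts are preserved). The outline is a single polygon with 4 vertices. Extrusion per mm of travel: 0.4 × 0.28 / (π × 0.875²) = 0.046564. Accumulating E over each segment gives final E = 3.3991.

G0 X-2.57 Y29.39 Z1.12
G1 X0.00 Y0.00 E1.3737
G1 X6.97 Y0.61 E1.6995
G1 X4.40 Y30.00 E3.0733
G1 X-2.57 Y29.39 E3.3991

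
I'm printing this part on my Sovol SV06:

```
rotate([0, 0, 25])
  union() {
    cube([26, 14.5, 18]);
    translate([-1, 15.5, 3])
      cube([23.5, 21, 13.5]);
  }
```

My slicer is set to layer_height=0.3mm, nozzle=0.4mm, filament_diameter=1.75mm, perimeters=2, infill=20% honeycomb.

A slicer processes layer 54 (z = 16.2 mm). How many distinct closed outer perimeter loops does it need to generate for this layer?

2

At z = 16.2 mm: the cube (footprint 26×14.5) is included at this height; the 23.5×21 cube at (-1, 15.5) contributes its full rectangle; Combining (union): the 2 present regions are separate (no shared area or edge), so areas and boundary lengths simply add and each stays a separate island — 2 connected regions; (rotated 25° about Z; rotation is an isometry so areas/perimeters/island counts are preserved). The result has 2 disconnected regions.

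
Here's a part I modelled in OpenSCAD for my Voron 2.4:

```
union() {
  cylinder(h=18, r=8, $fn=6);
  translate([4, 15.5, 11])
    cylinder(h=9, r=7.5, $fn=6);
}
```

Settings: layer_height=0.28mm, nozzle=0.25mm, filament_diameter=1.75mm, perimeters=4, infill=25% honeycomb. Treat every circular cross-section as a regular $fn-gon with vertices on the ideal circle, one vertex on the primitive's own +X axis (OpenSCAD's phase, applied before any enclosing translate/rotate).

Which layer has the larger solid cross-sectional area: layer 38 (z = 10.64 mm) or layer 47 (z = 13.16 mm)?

layer 47 (z = 13.16 mm)

Layer 38 (z = 10.64): the r=8 cylinder contributes a regular 6-gon of circumradius 8 (area = (6/2)·8.000²·sin(360°/6) = 166.28 mm²); the cylinder at (4, 15.5) does not reach this height (z outside [11, 20]); Taking the union: only the r=8 cylinder is present, so the union is just that shape — area = 166.28 mm². So its area = 166.28 mm². Layer 47 (z = 13.16): the cylinder: section is a regular 6-gon, circumradius r=8 (area = (6/2)·8.000²·sin(360°/6) = 166.28 mm²); the r=7.5 cylinder at (4, 15.5) gives a regular 6-gon of circumradius 7.5 (constant along its height) (area = (6/2)·7.500²·sin(360°/6) = 146.14 mm²); Combining (union): the 2 present regions are separate (no shared area or edge), so areas and boundary lengths simply add and each stays a separate island — area = 312.42 mm². So its area = 312.42 mm². Layer 47 is larger (312.42 vs 166.28 mm²).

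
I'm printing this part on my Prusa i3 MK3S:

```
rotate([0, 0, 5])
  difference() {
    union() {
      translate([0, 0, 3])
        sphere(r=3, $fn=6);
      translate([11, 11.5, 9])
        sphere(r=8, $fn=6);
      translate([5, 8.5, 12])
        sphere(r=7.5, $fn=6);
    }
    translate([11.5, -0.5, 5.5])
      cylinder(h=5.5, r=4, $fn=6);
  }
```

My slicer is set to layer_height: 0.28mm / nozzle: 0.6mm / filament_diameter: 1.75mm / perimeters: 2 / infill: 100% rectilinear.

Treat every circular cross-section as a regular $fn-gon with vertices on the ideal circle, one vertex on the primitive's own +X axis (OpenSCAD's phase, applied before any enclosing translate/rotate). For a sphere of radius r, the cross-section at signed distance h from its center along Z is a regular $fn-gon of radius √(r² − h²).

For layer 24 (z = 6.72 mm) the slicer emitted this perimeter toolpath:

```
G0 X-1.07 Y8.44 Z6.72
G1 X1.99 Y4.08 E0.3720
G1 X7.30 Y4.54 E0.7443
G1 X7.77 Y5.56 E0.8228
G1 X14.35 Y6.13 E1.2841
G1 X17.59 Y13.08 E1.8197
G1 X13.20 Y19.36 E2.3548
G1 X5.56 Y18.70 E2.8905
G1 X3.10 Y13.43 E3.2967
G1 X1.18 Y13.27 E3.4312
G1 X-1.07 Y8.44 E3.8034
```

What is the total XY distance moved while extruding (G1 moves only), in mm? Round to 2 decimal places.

54.45 mm

Sum the Euclidean lengths of each G1 segment: total = 54.45 mm.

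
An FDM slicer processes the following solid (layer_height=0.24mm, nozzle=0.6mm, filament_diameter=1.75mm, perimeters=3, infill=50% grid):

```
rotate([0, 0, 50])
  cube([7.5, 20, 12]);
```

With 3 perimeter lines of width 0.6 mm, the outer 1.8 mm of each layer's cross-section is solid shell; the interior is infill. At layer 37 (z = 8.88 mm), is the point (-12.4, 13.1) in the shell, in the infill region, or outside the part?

At z = 8.88 mm: the cube (footprint 7.5×20) is included at this height; (rotated 50° about Z; rotation is an isometry so areas/perimeters/island counts are preserved). Overall, the cross-section is a single solid region. Undo the 50° rotation: the query point maps to (2.065, 17.919) in the un-rotated model frame. The nearest boundary edge runs (0.00, 20.00)→(0.00, 0.00); distance from the point to it = 2.06 mm. The point is inside the cross-section and 2.06 mm from the nearest boundary — more than the 1.8 mm shell width (3 × 0.6), so it's in the infill interior.

infill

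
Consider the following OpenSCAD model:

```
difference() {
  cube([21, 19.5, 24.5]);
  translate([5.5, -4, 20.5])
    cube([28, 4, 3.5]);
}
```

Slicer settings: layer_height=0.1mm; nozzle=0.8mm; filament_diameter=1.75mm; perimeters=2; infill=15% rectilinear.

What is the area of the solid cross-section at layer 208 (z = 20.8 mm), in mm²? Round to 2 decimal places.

At z = 20.8 mm: the cube is present — its section is the full 21×19.5 rectangle (area 409.50 mm²); the cube at (5.5, -4) is present — its section is the full 28×4 rectangle (area 112.00 mm²); After the difference (first − rest): starting from the 21×19.5 cube (409.50 mm²), the 28×4 cube at (5.5, -4) misses the remaining region (no effect) — area = 409.50 mm². Overall, the cross-section is a single solid region. Net area = 409.50 mm².

409.50 mm²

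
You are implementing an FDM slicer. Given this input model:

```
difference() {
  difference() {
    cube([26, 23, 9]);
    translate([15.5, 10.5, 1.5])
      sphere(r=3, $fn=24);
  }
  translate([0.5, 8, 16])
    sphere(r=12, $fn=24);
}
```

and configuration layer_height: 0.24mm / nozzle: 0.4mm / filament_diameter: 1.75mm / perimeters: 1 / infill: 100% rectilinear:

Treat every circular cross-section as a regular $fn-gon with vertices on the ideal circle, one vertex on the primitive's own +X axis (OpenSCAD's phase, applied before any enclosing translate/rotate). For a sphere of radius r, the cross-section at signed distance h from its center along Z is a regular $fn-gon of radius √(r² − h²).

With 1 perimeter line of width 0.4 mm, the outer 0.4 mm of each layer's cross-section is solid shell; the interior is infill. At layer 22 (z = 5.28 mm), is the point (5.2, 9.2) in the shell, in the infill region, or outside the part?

At z = 5.28 mm: the 26×23 cube contributes its full rectangle; the sphere at (15.5, 10.5) is not intersected at this z (|z−center|=3.780 > r=3); Subtracting the remaining from the first: none of the subtracted shapes is present at this height, so the 26×23 cube is unchanged — 1 connected region; the r=12 sphere at (0.5, 8) contributes a regular 24-gon of circumradius √(12²−10.72²) = 5.393; After the difference (first − rest): starting from that combined region, the r=12 sphere at (0.5, 8) partially overlaps it — only the 50.52 mm² overlap (of its 90.32 mm²) is removed, clipping the outline — 1 connected region. Overall, the cross-section is a single solid region. The nearest boundary edge runs (5.89, 8.00)→(5.71, 9.40); distance from the point to it = 0.53 mm. The point is not inside any of the regions above, so it lies outside the cross-section (0.53 mm from the nearest boundary).

outside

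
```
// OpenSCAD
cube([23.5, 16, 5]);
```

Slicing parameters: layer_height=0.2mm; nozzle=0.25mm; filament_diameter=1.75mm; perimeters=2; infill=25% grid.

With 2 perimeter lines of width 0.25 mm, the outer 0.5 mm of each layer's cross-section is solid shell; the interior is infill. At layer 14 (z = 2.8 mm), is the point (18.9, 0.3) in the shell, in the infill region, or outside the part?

shell

At z = 2.8 mm: the cube (footprint 23.5×16) is included at this height. Overall, the cross-section is a single solid region. The nearest boundary edge runs (0.00, 0.00)→(23.50, 0.00); distance from the point to it = 0.30 mm. The point is inside the cross-section, 0.30 mm from the nearest boundary — within the 0.5 mm shell band (2 × 0.25).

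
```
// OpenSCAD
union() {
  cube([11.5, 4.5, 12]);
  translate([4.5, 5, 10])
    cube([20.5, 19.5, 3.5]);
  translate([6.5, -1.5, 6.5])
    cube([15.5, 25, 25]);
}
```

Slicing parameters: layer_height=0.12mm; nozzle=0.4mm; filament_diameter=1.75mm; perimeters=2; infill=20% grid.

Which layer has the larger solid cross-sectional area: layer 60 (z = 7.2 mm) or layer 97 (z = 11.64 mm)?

layer 97 (z = 11.64 mm)

Layer 60 (z = 7.2): the 11.5×4.5 cube contributes its full rectangle (area 51.75 mm²); the cube at (4.5, 5) is not intersected at this z (z outside [10, 13.5]); the 15.5×25 cube at (6.5, -1.5) contributes its full rectangle (area 387.50 mm²); Combining (union): the regions partially overlap — summed areas 439.25 mm² minus the doubly-counted overlap 22.50 mm² gives 416.75 mm² — area = 416.75 mm². So its area = 416.75 mm². Layer 97 (z = 11.64): the 11.5×4.5 cube contributes its full rectangle (area 51.75 mm²); the 20.5×19.5 cube at (4.5, 5) contributes its full rectangle (area 399.75 mm²); the 15.5×25 cube at (6.5, -1.5) contributes its full rectangle (area 387.50 mm²); Combining (union): the regions partially overlap — summed areas 839.00 mm² minus the doubly-counted overlap 309.25 mm² gives 529.75 mm² — area = 529.75 mm². So its area = 529.75 mm². Layer 97 is larger (529.75 vs 416.75 mm²).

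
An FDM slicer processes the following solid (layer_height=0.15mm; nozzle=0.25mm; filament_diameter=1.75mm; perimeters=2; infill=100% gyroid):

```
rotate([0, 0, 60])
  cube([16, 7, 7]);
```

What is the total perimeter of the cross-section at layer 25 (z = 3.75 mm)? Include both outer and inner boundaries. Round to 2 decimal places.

At z = 3.75 mm: the cube is present — its section is the full 16×7 rectangle (perimeter 46.00 mm); (rotated 60° about Z; rotation is an isometry so areas/perimeters/island counts are preserved). Overall, the cross-section is a single solid region. Total boundary length (outer) = 46.00 mm.

46.00 mm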